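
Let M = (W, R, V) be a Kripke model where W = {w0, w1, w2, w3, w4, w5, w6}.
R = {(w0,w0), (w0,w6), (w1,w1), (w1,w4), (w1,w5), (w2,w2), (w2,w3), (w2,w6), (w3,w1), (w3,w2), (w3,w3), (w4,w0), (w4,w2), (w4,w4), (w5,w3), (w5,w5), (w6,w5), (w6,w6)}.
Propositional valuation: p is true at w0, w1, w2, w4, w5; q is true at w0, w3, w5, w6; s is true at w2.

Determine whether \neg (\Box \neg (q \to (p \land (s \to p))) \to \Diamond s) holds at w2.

Recall that \Box ψ holds at a world iff ψ holds at every accessible world, and \Diamond ψ holds iff ψ holds at some accessible world.
At w2: \Box \neg (q \to (p \land (s \to p))) \to \Diamond s is true, so \neg (\Box \neg (q \to (p \land (s \to p))) \to \Diamond s) is false.
  At w2: \Box \neg (q \to (p \land (s \to p))) is false, \Diamond s is true, so \Box \neg (q \to (p \land (s \to p))) \to \Diamond s is true.
    At w2: \Box \neg (q \to (p \land (s \to p))) requires \neg (q \to (p \land (s \to p))) at every successor {w2, w3, w6}.
      \neg (q \to (p \land (s \to p))) fails at w2, so \Box \neg (q \to (p \land (s \to p))) is false at w2.
    At w2: \Diamond s requires s at some successor in {w2, w3, w6}.
      s holds at w2, so \Diamond s is true at w2.

No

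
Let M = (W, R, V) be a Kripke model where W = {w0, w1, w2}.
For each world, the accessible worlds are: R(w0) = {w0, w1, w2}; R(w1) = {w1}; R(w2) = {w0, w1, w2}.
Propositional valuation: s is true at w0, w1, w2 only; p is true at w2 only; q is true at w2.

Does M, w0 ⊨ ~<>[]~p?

No

At w0: <>[]~p is true, so ~<>[]~p is false.
  At w0: <>[]~p requires []~p at some successor in {w0, w1, w2}.
    []~p holds at w1, so <>[]~p is true at w0.
      At w1: []~p requires ~p at every successor {w1}.
        At w1: ~p is true.
      So []~p is true at w1.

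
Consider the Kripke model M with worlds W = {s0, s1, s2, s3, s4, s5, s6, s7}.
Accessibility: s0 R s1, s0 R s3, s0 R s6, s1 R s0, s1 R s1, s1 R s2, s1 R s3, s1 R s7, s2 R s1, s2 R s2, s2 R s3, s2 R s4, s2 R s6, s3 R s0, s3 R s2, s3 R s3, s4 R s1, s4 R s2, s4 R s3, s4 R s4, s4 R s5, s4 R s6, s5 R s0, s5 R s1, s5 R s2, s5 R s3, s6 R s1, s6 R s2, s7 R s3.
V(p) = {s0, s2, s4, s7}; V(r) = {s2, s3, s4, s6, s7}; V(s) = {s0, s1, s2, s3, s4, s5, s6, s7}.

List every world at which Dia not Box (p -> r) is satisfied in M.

Let φ = Dia not Box (p -> r). Evaluate φ at each world:
  s0 (successors {s1, s3, s6}): φ is true.
  s1 (successors {s0, s1, s2, s3, s7}): φ is true.
  s2 (successors {s1, s2, s3, s4, s6}): φ is true.
  s3 (successors {s0, s2, s3}): φ is true.
  s4 (successors {s1, s2, s3, s4, s5, s6}): φ is true.
  s5 (successors {s0, s1, s2, s3}): φ is true.
  s6 (successors {s1, s2}): φ is true.
  s7 (successors {s3}): φ is true.
For instance, at s7:
  At s7: Dia not Box (p -> r) requires not Box (p -> r) at some successor in {s3}.
    not Box (p -> r) holds at s3, so Dia not Box (p -> r) is true at s7.
      At s3: Box (p -> r) is false, so not Box (p -> r) is true.
Satisfying worlds: {s0, s1, s2, s3, s4, s5, s6, s7}

s0, s1, s2, s3, s4, s5, s6, s7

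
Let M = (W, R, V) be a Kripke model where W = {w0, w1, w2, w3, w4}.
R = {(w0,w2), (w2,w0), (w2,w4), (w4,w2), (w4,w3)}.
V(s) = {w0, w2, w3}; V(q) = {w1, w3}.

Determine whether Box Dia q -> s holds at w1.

At w1: Box Dia q is true, s is false, so Box Dia q -> s is false.
  At w1: no accessible worlds, so Box Dia q holds vacuously.

No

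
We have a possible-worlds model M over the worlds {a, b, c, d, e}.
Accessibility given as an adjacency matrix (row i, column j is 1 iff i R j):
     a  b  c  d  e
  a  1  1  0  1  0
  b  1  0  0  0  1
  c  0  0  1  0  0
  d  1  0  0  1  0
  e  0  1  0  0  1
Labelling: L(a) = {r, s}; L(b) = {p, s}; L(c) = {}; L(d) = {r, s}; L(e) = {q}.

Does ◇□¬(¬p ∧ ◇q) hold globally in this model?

Recall that □ψ holds at a world iff ψ holds at every accessible world, and ◇ψ holds iff ψ holds at some accessible world.
Let φ = ◇□¬(¬p ∧ ◇q). Evaluate φ at each world:
  a (successors {a, b, d}): φ is true.
  b (successors {a, e}): φ is true.
  c (successors {c}): φ is true.
  d (successors {a, d}): φ is true.
  e (successors {b, e}): φ is false.
Detail at e (counterexample):
  At e: ◇□¬(¬p ∧ ◇q) requires □¬(¬p ∧ ◇q) at some successor in {b, e}.
    At b: □¬(¬p ∧ ◇q) is false.
    At e: □¬(¬p ∧ ◇q) is false.
  So ◇□¬(¬p ∧ ◇q) is false at e.

No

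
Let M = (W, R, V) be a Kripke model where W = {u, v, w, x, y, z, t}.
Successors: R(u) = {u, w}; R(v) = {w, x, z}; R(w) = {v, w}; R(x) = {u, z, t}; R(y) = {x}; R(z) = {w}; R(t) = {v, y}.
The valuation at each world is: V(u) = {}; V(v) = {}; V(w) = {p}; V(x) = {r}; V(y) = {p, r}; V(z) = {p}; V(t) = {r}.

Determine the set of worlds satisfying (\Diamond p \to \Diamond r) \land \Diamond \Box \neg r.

Let φ = (\Diamond p \to \Diamond r) \land \Diamond \Box \neg r. Evaluate φ at each world:
  u (successors {u, w}): φ is false.
  v (successors {w, x, z}): φ is true.
  w (successors {v, w}): φ is false.
  x (successors {u, z, t}): φ is true.
  y (successors {x}): φ is false.
  z (successors {w}): φ is false.
  t (successors {v, y}): φ is false.
For instance, at z:
  At z: \Diamond p \to \Diamond r is false, \Diamond \Box \neg r is true, so (\Diamond p \to \Diamond r) \land \Diamond \Box \neg r is false.
    At z: \Diamond p is true, \Diamond r is false, so \Diamond p \to \Diamond r is false.
      At z: \Diamond p requires p at some successor in {w}.
        p holds at w, so \Diamond p is true at z.
      At z: \Diamond r requires r at some successor in {w}.
        At w: r is false.
      So \Diamond r is false at z.
    At z: \Diamond \Box \neg r requires \Box \neg r at some successor in {w}.
      \Box \neg r holds at w, so \Diamond \Box \neg r is true at z.
Satisfying worlds: {v, x}

v, x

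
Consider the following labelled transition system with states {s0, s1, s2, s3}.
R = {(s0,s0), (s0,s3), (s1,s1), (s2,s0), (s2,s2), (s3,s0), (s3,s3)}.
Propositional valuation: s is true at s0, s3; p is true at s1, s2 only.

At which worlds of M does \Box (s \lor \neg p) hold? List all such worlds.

Recall that \Box ψ holds at a world iff ψ holds at every accessible world, and \Diamond ψ holds iff ψ holds at some accessible world.
Let φ = \Box (s \lor \neg p). Evaluate φ at each world:
  s0 (successors {s0, s3}): φ is true.
  s1 (successors {s1}): φ is false.
  s2 (successors {s0, s2}): φ is false.
  s3 (successors {s0, s3}): φ is true.
For instance, at s1:
  At s1: \Box (s \lor \neg p) requires s \lor \neg p at every successor {s1}.
    s \lor \neg p fails at s1, so \Box (s \lor \neg p) is false at s1.
Satisfying worlds: {s0, s3}

s0, s3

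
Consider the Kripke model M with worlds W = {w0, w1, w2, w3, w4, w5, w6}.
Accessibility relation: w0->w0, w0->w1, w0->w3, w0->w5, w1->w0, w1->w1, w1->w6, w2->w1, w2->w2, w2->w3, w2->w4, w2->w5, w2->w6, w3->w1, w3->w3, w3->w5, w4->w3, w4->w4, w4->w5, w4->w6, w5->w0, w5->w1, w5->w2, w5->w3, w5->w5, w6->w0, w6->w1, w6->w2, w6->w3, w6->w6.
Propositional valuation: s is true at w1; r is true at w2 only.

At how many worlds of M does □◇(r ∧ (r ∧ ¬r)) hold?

Recall that □ψ holds at a world iff ψ holds at every accessible world, and ◇ψ holds iff ψ holds at some accessible world.
Let φ = □◇(r ∧ (r ∧ ¬r)). Evaluate φ at each world:
  w0 (successors {w0, w1, w3, w5}): φ is false.
  w1 (successors {w0, w1, w6}): φ is false.
  w2 (successors {w1, w2, w3, w4, w5, w6}): φ is false.
  w3 (successors {w1, w3, w5}): φ is false.
  w4 (successors {w3, w4, w5, w6}): φ is false.
  w5 (successors {w0, w1, w2, w3, w5}): φ is false.
  w6 (successors {w0, w1, w2, w3, w6}): φ is false.
For instance, at w5:
  At w5: □◇(r ∧ (r ∧ ¬r)) requires ◇(r ∧ (r ∧ ¬r)) at every successor {w0, w1, w2, w3, w5}.
    ◇(r ∧ (r ∧ ¬r)) fails at w0, so □◇(r ∧ (r ∧ ¬r)) is false at w5.
      At w0: ◇(r ∧ (r ∧ ¬r)) requires r ∧ (r ∧ ¬r) at some successor in {w0, w1, w3, w5}.
        At w0: r ∧ (r ∧ ¬r) is false.
        At w1: r ∧ (r ∧ ¬r) is false.
        At w3: r ∧ (r ∧ ¬r) is false.
        At w5: r ∧ (r ∧ ¬r) is false.
      So ◇(r ∧ (r ∧ ¬r)) is false at w0.
Satisfying worlds: none.

0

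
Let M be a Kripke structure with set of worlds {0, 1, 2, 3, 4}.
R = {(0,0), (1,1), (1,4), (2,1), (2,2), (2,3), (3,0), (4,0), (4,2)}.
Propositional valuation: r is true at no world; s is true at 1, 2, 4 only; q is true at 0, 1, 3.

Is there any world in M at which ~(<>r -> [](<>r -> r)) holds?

No

Let φ = ~(<>r -> [](<>r -> r)). Evaluate φ at each world:
  0 (successors {0}): φ is false.
  1 (successors {1, 4}): φ is false.
  2 (successors {1, 2, 3}): φ is false.
  3 (successors {0}): φ is false.
  4 (successors {0, 2}): φ is false.
For instance, at 4:
  At 4: <>r -> [](<>r -> r) is true, so ~(<>r -> [](<>r -> r)) is false.
    At 4: <>r is false, [](<>r -> r) is true, so <>r -> [](<>r -> r) is true.
      At 4: <>r requires r at some successor in {0, 2}.
        At 0: r is false.
        At 2: r is false.
      So <>r is false at 4.
      At 4: [](<>r -> r) requires <>r -> r at every successor {0, 2}.
        At 0: <>r -> r is true.
        At 2: <>r -> r is true.
      So [](<>r -> r) is true at 4.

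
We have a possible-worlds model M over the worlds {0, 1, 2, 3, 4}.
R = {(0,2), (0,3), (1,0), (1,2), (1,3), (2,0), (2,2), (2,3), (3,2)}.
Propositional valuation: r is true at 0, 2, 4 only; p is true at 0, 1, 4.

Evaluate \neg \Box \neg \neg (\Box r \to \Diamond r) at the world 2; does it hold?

No

At 2: \Box \neg \neg (\Box r \to \Diamond r) is true, so \neg \Box \neg \neg (\Box r \to \Diamond r) is false.
  At 2: \Box \neg \neg (\Box r \to \Diamond r) requires \neg \neg (\Box r \to \Diamond r) at every successor {0, 2, 3}.
      At 0: \neg (\Box r \to \Diamond r) is false, so \neg \neg (\Box r \to \Diamond r) is true.
      At 2: \neg (\Box r \to \Diamond r) is false, so \neg \neg (\Box r \to \Diamond r) is true.
      At 3: \neg (\Box r \to \Diamond r) is false, so \neg \neg (\Box r \to \Diamond r) is true.
  So \Box \neg \neg (\Box r \to \Diamond r) is true at 2.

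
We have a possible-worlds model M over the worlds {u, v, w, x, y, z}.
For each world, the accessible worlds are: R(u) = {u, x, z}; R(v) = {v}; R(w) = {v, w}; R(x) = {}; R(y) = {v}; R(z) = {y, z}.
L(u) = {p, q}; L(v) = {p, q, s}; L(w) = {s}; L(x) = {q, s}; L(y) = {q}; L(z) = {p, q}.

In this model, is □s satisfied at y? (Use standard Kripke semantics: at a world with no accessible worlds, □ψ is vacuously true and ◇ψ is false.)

At y: □s requires s at every successor {v}.
  At v: s is true.
So □s is true at y.

Yes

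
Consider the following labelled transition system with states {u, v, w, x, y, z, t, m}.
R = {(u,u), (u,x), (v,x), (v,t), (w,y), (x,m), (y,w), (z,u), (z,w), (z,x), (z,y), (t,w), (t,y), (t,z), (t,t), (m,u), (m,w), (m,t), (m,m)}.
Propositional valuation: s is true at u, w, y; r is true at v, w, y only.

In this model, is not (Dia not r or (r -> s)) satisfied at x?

No

At x: Dia not r or (r -> s) is true, so not (Dia not r or (r -> s)) is false.
  At x: Dia not r is true, r -> s is true, so Dia not r or (r -> s) is true.
    At x: Dia not r requires not r at some successor in {m}.
      not r holds at m, so Dia not r is true at x.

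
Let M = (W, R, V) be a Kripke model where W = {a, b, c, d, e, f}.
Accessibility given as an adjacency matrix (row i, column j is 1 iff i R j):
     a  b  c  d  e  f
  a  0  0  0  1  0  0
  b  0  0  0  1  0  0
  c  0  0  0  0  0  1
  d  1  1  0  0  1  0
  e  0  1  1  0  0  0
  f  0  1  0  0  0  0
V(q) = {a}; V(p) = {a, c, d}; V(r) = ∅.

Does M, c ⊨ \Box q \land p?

At c: \Box q is false, p is true, so \Box q \land p is false.
  At c: \Box q requires q at every successor {f}.
    q fails at f, so \Box q is false at c.

No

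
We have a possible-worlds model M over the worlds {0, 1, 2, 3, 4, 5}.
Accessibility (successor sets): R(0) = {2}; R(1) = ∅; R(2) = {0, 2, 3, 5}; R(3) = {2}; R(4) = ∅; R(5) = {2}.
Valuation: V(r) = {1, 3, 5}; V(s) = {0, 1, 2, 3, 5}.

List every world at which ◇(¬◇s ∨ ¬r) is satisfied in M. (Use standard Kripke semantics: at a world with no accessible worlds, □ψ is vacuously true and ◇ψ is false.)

0, 2, 3, 5

Recall that ◇ψ holds at a world iff ψ holds at some accessible world.
Let φ = ◇(¬◇s ∨ ¬r). Evaluate φ at each world:
  0 (successors {2}): φ is true.
  1 (successors ∅): φ is false.
  2 (successors {0, 2, 3, 5}): φ is true.
  3 (successors {2}): φ is true.
  4 (successors ∅): φ is false.
  5 (successors {2}): φ is true.
For instance, at 0:
  At 0: ◇(¬◇s ∨ ¬r) requires ¬◇s ∨ ¬r at some successor in {2}.
    ¬◇s ∨ ¬r holds at 2, so ◇(¬◇s ∨ ¬r) is true at 0.
      At 2: ¬◇s is false, ¬r is true, so ¬◇s ∨ ¬r is true.
Satisfying worlds: {0, 2, 3, 5}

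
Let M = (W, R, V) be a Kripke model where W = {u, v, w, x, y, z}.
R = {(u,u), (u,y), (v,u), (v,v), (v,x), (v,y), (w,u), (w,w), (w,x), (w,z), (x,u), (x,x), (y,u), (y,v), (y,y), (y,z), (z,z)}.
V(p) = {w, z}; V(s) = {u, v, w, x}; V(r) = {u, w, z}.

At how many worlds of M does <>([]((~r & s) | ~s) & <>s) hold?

Recall that []ψ holds at a world iff ψ holds at every accessible world, and <>ψ holds iff ψ holds at some accessible world.
Let φ = <>([]((~r & s) | ~s) & <>s). Evaluate φ at each world:
  u (successors {u, y}): φ is false.
  v (successors {u, v, x, y}): φ is false.
  w (successors {u, w, x, z}): φ is false.
  x (successors {u, x}): φ is false.
  y (successors {u, v, y, z}): φ is false.
  z (successors {z}): φ is false.
For instance, at w:
  At w: <>([]((~r & s) | ~s) & <>s) requires []((~r & s) | ~s) & <>s at some successor in {u, w, x, z}.
    At u: []((~r & s) | ~s) & <>s is false.
    At w: []((~r & s) | ~s) & <>s is false.
    At x: []((~r & s) | ~s) & <>s is false.
    At z: []((~r & s) | ~s) & <>s is false.
  So <>([]((~r & s) | ~s) & <>s) is false at w.
Satisfying worlds: none.

0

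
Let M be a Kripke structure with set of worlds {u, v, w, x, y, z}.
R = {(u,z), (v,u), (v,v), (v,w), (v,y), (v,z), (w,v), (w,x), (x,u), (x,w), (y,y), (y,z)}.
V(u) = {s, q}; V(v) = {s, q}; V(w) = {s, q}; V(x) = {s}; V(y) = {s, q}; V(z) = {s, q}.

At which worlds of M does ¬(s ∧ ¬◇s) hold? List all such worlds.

Let φ = ¬(s ∧ ¬◇s). Evaluate φ at each world:
  u (successors {z}): φ is true.
  v (successors {u, v, w, y, z}): φ is true.
  w (successors {v, x}): φ is true.
  x (successors {u, w}): φ is true.
  y (successors {y, z}): φ is true.
  z (successors ∅): φ is false.
For instance, at x:
  At x: s ∧ ¬◇s is false, so ¬(s ∧ ¬◇s) is true.
    At x: s is true, ¬◇s is false, so s ∧ ¬◇s is false.
      At x: ◇s is true, so ¬◇s is false.
Satisfying worlds: {u, v, w, x, y}

u, v, w, x, y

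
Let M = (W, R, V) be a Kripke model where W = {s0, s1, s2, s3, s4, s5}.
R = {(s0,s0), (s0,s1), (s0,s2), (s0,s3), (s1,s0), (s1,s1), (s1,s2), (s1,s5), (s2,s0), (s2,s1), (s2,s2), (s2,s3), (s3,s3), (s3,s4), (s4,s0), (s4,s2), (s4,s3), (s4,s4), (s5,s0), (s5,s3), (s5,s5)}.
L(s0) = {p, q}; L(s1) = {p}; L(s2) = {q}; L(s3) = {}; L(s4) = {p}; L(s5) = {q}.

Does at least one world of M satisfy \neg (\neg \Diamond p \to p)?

Let φ = \neg (\neg \Diamond p \to p). Evaluate φ at each world:
  s0 (successors {s0, s1, s2, s3}): φ is false.
  s1 (successors {s0, s1, s2, s5}): φ is false.
  s2 (successors {s0, s1, s2, s3}): φ is false.
  s3 (successors {s3, s4}): φ is false.
  s4 (successors {s0, s2, s3, s4}): φ is false.
  s5 (successors {s0, s3, s5}): φ is false.
For instance, at s0:
  At s0: \neg \Diamond p \to p is true, so \neg (\neg \Diamond p \to p) is false.
    At s0: \neg \Diamond p is false, p is true, so \neg \Diamond p \to p is true.
      At s0: \Diamond p is true, so \neg \Diamond p is false.

No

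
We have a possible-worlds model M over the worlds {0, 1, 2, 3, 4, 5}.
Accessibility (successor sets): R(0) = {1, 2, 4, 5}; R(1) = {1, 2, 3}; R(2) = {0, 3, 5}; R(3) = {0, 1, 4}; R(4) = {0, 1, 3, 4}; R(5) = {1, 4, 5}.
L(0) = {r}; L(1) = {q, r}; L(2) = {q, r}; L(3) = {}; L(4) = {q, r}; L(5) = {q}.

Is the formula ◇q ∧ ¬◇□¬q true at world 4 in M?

At 4: ◇q is true, ¬◇□¬q is true, so ◇q ∧ ¬◇□¬q is true.
  At 4: ◇q requires q at some successor in {0, 1, 3, 4}.
    q holds at 1, so ◇q is true at 4.
  At 4: ◇□¬q is false, so ¬◇□¬q is true.
    At 4: ◇□¬q requires □¬q at some successor in {0, 1, 3, 4}.
      At 0: □¬q is false.
      At 1: □¬q is false.
      At 3: □¬q is false.
      At 4: □¬q is false.
    So ◇□¬q is false at 4.

Yes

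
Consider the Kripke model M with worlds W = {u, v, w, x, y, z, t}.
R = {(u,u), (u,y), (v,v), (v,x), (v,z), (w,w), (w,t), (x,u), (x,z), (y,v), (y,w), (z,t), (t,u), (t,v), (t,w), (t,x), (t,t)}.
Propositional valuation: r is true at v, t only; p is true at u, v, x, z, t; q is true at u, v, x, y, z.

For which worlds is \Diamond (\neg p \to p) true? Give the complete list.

Recall that \Diamond ψ holds at a world iff ψ holds at some accessible world.
Let φ = \Diamond (\neg p \to p). Evaluate φ at each world:
  u (successors {u, y}): φ is true.
  v (successors {v, x, z}): φ is true.
  w (successors {w, t}): φ is true.
  x (successors {u, z}): φ is true.
  y (successors {v, w}): φ is true.
  z (successors {t}): φ is true.
  t (successors {u, v, w, x, t}): φ is true.
For instance, at z:
  At z: \Diamond (\neg p \to p) requires \neg p \to p at some successor in {t}.
    \neg p \to p holds at t, so \Diamond (\neg p \to p) is true at z.
Satisfying worlds: {u, v, w, x, y, z, t}

u, v, w, x, y, z, t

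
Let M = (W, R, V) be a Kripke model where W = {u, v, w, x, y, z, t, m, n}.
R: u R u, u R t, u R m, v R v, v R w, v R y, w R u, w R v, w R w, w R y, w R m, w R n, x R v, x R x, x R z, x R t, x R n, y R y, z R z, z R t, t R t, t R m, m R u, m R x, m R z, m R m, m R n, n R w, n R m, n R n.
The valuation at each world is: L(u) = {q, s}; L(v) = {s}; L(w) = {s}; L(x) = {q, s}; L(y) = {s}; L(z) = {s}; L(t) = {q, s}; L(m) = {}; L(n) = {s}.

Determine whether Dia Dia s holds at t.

Yes

Recall that Dia ψ holds at a world iff ψ holds at some accessible world.
At t: Dia Dia s requires Dia s at some successor in {t, m}.
  Dia s holds at t, so Dia Dia s is true at t.
    At t: Dia s requires s at some successor in {t, m}.
      s holds at t, so Dia s is true at t.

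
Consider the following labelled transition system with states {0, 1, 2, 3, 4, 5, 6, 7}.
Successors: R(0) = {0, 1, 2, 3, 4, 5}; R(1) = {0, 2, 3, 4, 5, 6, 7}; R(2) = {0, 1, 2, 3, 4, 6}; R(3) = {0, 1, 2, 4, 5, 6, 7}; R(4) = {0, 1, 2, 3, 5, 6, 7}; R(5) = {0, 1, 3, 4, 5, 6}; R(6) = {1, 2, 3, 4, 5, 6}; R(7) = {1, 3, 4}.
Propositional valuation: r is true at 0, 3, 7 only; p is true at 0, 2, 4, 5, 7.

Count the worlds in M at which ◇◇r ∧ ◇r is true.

Recall that ◇ψ holds at a world iff ψ holds at some accessible world.
Let φ = ◇◇r ∧ ◇r. Evaluate φ at each world:
  0 (successors {0, 1, 2, 3, 4, 5}): φ is true.
  1 (successors {0, 2, 3, 4, 5, 6, 7}): φ is true.
  2 (successors {0, 1, 2, 3, 4, 6}): φ is true.
  3 (successors {0, 1, 2, 4, 5, 6, 7}): φ is true.
  4 (successors {0, 1, 2, 3, 5, 6, 7}): φ is true.
  5 (successors {0, 1, 3, 4, 5, 6}): φ is true.
  6 (successors {1, 2, 3, 4, 5, 6}): φ is true.
  7 (successors {1, 3, 4}): φ is true.
For instance, at 6:
  At 6: ◇◇r is true, ◇r is true, so ◇◇r ∧ ◇r is true.
    At 6: ◇◇r requires ◇r at some successor in {1, 2, 3, 4, 5, 6}.
      ◇r holds at 1, so ◇◇r is true at 6.
    At 6: ◇r requires r at some successor in {1, 2, 3, 4, 5, 6}.
      r holds at 3, so ◇r is true at 6.
Satisfying worlds: {0, 1, 2, 3, 4, 5, 6, 7}

8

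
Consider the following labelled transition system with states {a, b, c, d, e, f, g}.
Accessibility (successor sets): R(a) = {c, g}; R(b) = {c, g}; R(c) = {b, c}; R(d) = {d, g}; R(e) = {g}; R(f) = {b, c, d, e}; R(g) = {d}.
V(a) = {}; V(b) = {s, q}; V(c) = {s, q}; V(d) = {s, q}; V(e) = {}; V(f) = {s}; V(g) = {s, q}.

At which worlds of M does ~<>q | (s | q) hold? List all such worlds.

Let φ = ~<>q | (s | q). Evaluate φ at each world:
  a (successors {c, g}): φ is false.
  b (successors {c, g}): φ is true.
  c (successors {b, c}): φ is true.
  d (successors {d, g}): φ is true.
  e (successors {g}): φ is false.
  f (successors {b, c, d, e}): φ is true.
  g (successors {d}): φ is true.
For instance, at c:
  At c: ~<>q is false, s | q is true, so ~<>q | (s | q) is true.
    At c: <>q is true, so ~<>q is false.
      At c: <>q requires q at some successor in {b, c}.
        q holds at b, so <>q is true at c.
Satisfying worlds: {b, c, d, f, g}

b, c, d, f, g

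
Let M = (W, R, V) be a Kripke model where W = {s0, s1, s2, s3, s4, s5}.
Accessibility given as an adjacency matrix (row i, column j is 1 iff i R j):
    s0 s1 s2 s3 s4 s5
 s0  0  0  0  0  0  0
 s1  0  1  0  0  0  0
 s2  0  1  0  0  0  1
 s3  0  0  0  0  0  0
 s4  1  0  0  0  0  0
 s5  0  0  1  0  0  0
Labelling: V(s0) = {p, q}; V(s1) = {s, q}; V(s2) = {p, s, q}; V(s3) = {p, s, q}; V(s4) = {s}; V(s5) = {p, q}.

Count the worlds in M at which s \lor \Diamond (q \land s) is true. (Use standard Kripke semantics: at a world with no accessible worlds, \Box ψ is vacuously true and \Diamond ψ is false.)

5

Let φ = s \lor \Diamond (q \land s). Evaluate φ at each world:
  s0 (successors ∅): φ is false.
  s1 (successors {s1}): φ is true.
  s2 (successors {s1, s5}): φ is true.
  s3 (successors ∅): φ is true.
  s4 (successors {s0}): φ is true.
  s5 (successors {s2}): φ is true.
For instance, at s4:
  At s4: s is true, \Diamond (q \land s) is false, so s \lor \Diamond (q \land s) is true.
    At s4: \Diamond (q \land s) requires q \land s at some successor in {s0}.
      At s0: q \land s is false.
    So \Diamond (q \land s) is false at s4.
Satisfying worlds: {s1, s2, s3, s4, s5}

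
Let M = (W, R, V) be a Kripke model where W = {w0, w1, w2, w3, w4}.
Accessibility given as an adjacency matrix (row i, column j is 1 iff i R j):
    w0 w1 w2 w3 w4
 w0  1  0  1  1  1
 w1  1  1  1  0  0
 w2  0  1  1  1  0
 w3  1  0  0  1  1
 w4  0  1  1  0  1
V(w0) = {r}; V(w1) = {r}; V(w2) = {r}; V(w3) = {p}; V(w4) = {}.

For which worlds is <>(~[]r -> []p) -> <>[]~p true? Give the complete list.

Recall that []ψ holds at a world iff ψ holds at every accessible world, and <>ψ holds iff ψ holds at some accessible world.
Let φ = <>(~[]r -> []p) -> <>[]~p. Evaluate φ at each world:
  w0 (successors {w0, w2, w3, w4}): φ is true.
  w1 (successors {w0, w1, w2}): φ is true.
  w2 (successors {w1, w2, w3}): φ is true.
  w3 (successors {w0, w3, w4}): φ is true.
  w4 (successors {w1, w2, w4}): φ is true.
For instance, at w1:
  At w1: <>(~[]r -> []p) is true, <>[]~p is true, so <>(~[]r -> []p) -> <>[]~p is true.
    At w1: <>(~[]r -> []p) requires ~[]r -> []p at some successor in {w0, w1, w2}.
      ~[]r -> []p holds at w1, so <>(~[]r -> []p) is true at w1.
    At w1: <>[]~p requires []~p at some successor in {w0, w1, w2}.
      []~p holds at w1, so <>[]~p is true at w1.
Satisfying worlds: {w0, w1, w2, w3, w4}

w0, w1, w2, w3, w4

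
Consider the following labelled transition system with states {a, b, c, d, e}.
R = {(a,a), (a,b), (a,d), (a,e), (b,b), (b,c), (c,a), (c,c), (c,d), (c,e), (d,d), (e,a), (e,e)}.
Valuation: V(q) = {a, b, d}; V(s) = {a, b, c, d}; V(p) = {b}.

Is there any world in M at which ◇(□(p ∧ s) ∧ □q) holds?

No

Let φ = ◇(□(p ∧ s) ∧ □q). Evaluate φ at each world:
  a (successors {a, b, d, e}): φ is false.
  b (successors {b, c}): φ is false.
  c (successors {a, c, d, e}): φ is false.
  d (successors {d}): φ is false.
  e (successors {a, e}): φ is false.
For instance, at a:
  At a: ◇(□(p ∧ s) ∧ □q) requires □(p ∧ s) ∧ □q at some successor in {a, b, d, e}.
    At a: □(p ∧ s) ∧ □q is false.
    At b: □(p ∧ s) ∧ □q is false.
    At d: □(p ∧ s) ∧ □q is false.
    At e: □(p ∧ s) ∧ □q is false.
  So ◇(□(p ∧ s) ∧ □q) is false at a.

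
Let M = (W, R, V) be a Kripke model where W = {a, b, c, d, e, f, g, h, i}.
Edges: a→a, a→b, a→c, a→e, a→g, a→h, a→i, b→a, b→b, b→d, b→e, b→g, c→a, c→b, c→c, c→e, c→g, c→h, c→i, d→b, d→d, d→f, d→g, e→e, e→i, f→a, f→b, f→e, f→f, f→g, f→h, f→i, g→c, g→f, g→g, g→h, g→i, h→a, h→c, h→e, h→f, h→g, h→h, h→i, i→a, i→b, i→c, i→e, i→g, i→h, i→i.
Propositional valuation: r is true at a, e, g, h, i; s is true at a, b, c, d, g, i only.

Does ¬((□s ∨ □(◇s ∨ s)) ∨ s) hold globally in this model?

Recall that □ψ holds at a world iff ψ holds at every accessible world, and ◇ψ holds iff ψ holds at some accessible world.
Let φ = ¬((□s ∨ □(◇s ∨ s)) ∨ s). Evaluate φ at each world:
  a (successors {a, b, c, e, g, h, i}): φ is false.
  b (successors {a, b, d, e, g}): φ is false.
  c (successors {a, b, c, e, g, h, i}): φ is false.
  d (successors {b, d, f, g}): φ is false.
  e (successors {e, i}): φ is false.
  f (successors {a, b, e, f, g, h, i}): φ is false.
  g (successors {c, f, g, h, i}): φ is false.
  h (successors {a, c, e, f, g, h, i}): φ is false.
  i (successors {a, b, c, e, g, h, i}): φ is false.
Detail at a (counterexample):
  At a: (□s ∨ □(◇s ∨ s)) ∨ s is true, so ¬((□s ∨ □(◇s ∨ s)) ∨ s) is false.
    At a: □s ∨ □(◇s ∨ s) is true, s is true, so (□s ∨ □(◇s ∨ s)) ∨ s is true.
      At a: □s is false, □(◇s ∨ s) is true, so □s ∨ □(◇s ∨ s) is true.

No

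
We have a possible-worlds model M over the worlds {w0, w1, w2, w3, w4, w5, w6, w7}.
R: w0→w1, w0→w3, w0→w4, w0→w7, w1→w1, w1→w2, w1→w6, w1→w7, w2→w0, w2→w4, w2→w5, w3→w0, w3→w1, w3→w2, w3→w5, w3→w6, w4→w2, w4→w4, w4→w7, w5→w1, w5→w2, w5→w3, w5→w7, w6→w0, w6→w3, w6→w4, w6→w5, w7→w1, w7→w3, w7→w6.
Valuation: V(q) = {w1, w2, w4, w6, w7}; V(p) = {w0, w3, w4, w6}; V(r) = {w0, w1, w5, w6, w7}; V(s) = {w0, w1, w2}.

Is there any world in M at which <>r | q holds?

Yes

Let φ = <>r | q. Evaluate φ at each world:
  w0 (successors {w1, w3, w4, w7}): φ is true.
  w1 (successors {w1, w2, w6, w7}): φ is true.
  w2 (successors {w0, w4, w5}): φ is true.
  w3 (successors {w0, w1, w2, w5, w6}): φ is true.
  w4 (successors {w2, w4, w7}): φ is true.
  w5 (successors {w1, w2, w3, w7}): φ is true.
  w6 (successors {w0, w3, w4, w5}): φ is true.
  w7 (successors {w1, w3, w6}): φ is true.
Detail at w0 (witness):
  At w0: <>r is true, q is false, so <>r | q is true.
    At w0: <>r requires r at some successor in {w1, w3, w4, w7}.
      r holds at w1, so <>r is true at w0.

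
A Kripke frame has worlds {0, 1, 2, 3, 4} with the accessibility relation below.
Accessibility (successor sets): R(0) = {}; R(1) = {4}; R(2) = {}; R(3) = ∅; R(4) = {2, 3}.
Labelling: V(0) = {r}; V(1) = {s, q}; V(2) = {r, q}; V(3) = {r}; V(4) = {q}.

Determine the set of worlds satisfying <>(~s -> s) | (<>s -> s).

0, 1, 2, 3, 4

Let φ = <>(~s -> s) | (<>s -> s). Evaluate φ at each world:
  0 (successors ∅): φ is true.
  1 (successors {4}): φ is true.
  2 (successors ∅): φ is true.
  3 (successors ∅): φ is true.
  4 (successors {2, 3}): φ is true.
For instance, at 1:
  At 1: <>(~s -> s) is false, <>s -> s is true, so <>(~s -> s) | (<>s -> s) is true.
    At 1: <>(~s -> s) requires ~s -> s at some successor in {4}.
      At 4: ~s -> s is false.
    So <>(~s -> s) is false at 1.
    At 1: <>s is false, s is true, so <>s -> s is true.
      At 1: <>s requires s at some successor in {4}.
        At 4: s is false.
      So <>s is false at 1.
Satisfying worlds: {0, 1, 2, 3, 4}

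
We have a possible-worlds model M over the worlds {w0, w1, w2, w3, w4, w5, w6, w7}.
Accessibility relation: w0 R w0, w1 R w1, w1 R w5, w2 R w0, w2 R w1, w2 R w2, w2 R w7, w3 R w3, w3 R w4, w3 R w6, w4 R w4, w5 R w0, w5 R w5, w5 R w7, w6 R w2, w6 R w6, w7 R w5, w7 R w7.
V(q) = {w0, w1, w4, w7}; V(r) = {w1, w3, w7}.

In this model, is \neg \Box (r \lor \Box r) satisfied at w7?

Yes

Recall that \Box ψ holds at a world iff ψ holds at every accessible world, and \Diamond ψ holds iff ψ holds at some accessible world.
At w7: \Box (r \lor \Box r) is false, so \neg \Box (r \lor \Box r) is true.
  At w7: \Box (r \lor \Box r) requires r \lor \Box r at every successor {w5, w7}.
    r \lor \Box r fails at w5, so \Box (r \lor \Box r) is false at w7.
      At w5: r is false, \Box r is false, so r \lor \Box r is false.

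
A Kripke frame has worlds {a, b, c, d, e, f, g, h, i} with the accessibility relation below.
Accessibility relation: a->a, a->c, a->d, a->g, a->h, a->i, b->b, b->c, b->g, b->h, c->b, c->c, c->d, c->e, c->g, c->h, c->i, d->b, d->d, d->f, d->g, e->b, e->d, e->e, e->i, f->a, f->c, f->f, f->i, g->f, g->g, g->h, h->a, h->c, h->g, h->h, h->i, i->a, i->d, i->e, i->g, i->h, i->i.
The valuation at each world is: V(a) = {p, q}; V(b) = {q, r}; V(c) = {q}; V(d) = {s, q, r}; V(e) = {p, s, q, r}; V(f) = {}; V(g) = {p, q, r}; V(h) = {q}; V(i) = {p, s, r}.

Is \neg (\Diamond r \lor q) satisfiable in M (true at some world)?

No

Recall that \Diamond ψ holds at a world iff ψ holds at some accessible world.
Let φ = \neg (\Diamond r \lor q). Evaluate φ at each world:
  a (successors {a, c, d, g, h, i}): φ is false.
  b (successors {b, c, g, h}): φ is false.
  c (successors {b, c, d, e, g, h, i}): φ is false.
  d (successors {b, d, f, g}): φ is false.
  e (successors {b, d, e, i}): φ is false.
  f (successors {a, c, f, i}): φ is false.
  g (successors {f, g, h}): φ is false.
  h (successors {a, c, g, h, i}): φ is false.
  i (successors {a, d, e, g, h, i}): φ is false.
For instance, at c:
  At c: \Diamond r \lor q is true, so \neg (\Diamond r \lor q) is false.
    At c: \Diamond r is true, q is true, so \Diamond r \lor q is true.
      At c: \Diamond r requires r at some successor in {b, c, d, e, g, h, i}.
        r holds at b, so \Diamond r is true at c.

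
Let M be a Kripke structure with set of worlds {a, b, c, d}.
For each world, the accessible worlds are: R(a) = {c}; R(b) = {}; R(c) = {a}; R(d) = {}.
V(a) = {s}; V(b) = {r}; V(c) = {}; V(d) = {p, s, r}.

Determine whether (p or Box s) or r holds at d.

Yes

At d: p or Box s is true, r is true, so (p or Box s) or r is true.
  At d: p is true, Box s is true, so p or Box s is true.
    At d: no accessible worlds, so Box s holds vacuously.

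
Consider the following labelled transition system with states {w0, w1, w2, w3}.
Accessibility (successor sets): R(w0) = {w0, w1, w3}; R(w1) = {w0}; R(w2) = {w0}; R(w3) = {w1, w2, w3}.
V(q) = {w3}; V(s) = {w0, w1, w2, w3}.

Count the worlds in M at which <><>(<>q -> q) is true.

4

Let φ = <><>(<>q -> q). Evaluate φ at each world:
  w0 (successors {w0, w1, w3}): φ is true.
  w1 (successors {w0}): φ is true.
  w2 (successors {w0}): φ is true.
  w3 (successors {w1, w2, w3}): φ is true.
For instance, at w1:
  At w1: <><>(<>q -> q) requires <>(<>q -> q) at some successor in {w0}.
    <>(<>q -> q) holds at w0, so <><>(<>q -> q) is true at w1.
      At w0: <>(<>q -> q) requires <>q -> q at some successor in {w0, w1, w3}.
        <>q -> q holds at w1, so <>(<>q -> q) is true at w0.
Satisfying worlds: {w0, w1, w2, w3}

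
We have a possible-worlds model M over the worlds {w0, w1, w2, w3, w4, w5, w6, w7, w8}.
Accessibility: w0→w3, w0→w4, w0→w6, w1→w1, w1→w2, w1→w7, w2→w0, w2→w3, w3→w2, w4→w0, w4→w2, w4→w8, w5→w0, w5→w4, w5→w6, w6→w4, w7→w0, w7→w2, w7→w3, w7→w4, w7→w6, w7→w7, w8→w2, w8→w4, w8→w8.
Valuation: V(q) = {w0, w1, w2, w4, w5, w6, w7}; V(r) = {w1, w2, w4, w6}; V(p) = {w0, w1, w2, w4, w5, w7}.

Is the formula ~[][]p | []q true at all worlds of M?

Let φ = ~[][]p | []q. Evaluate φ at each world:
  w0 (successors {w3, w4, w6}): φ is true.
  w1 (successors {w1, w2, w7}): φ is true.
  w2 (successors {w0, w3}): φ is true.
  w3 (successors {w2}): φ is true.
  w4 (successors {w0, w2, w8}): φ is true.
  w5 (successors {w0, w4, w6}): φ is true.
  w6 (successors {w4}): φ is true.
  w7 (successors {w0, w2, w3, w4, w6, w7}): φ is true.
  w8 (successors {w2, w4, w8}): φ is true.
For instance, at w7:
  At w7: ~[][]p is true, []q is false, so ~[][]p | []q is true.
    At w7: [][]p is false, so ~[][]p is true.
      At w7: [][]p requires []p at every successor {w0, w2, w3, w4, w6, w7}.
        []p fails at w0, so [][]p is false at w7.
    At w7: []q requires q at every successor {w0, w2, w3, w4, w6, w7}.
      q fails at w3, so []q is false at w7.

Yes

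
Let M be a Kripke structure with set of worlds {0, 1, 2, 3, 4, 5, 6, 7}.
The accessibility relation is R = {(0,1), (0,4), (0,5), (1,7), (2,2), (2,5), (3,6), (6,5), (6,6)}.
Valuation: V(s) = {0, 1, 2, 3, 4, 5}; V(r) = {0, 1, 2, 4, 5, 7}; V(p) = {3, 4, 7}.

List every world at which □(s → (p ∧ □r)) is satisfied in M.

1, 3, 4, 5, 7

Let φ = □(s → (p ∧ □r)). Evaluate φ at each world:
  0 (successors {1, 4, 5}): φ is false.
  1 (successors {7}): φ is true.
  2 (successors {2, 5}): φ is false.
  3 (successors {6}): φ is true.
  4 (successors ∅): φ is true.
  5 (successors ∅): φ is true.
  6 (successors {5, 6}): φ is false.
  7 (successors ∅): φ is true.
For instance, at 1:
  At 1: □(s → (p ∧ □r)) requires s → (p ∧ □r) at every successor {7}.
      At 7: s is false, p ∧ □r is true, so s → (p ∧ □r) is true.
  So □(s → (p ∧ □r)) is true at 1.
Satisfying worlds: {1, 3, 4, 5, 7}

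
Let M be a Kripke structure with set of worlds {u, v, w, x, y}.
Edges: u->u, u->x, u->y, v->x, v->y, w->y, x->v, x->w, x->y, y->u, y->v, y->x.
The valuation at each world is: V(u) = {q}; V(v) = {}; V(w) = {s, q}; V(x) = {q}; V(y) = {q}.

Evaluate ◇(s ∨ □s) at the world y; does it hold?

No

At y: ◇(s ∨ □s) requires s ∨ □s at some successor in {u, v, x}.
  At u: s ∨ □s is false.
  At v: s ∨ □s is false.
  At x: s ∨ □s is false.
So ◇(s ∨ □s) is false at y.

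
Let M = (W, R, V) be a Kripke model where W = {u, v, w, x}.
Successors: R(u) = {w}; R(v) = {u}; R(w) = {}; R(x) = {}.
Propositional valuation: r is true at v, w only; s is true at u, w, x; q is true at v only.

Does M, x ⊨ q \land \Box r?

At x: q is false, \Box r is true, so q \land \Box r is false.
  At x: no accessible worlds, so \Box r holds vacuously.

No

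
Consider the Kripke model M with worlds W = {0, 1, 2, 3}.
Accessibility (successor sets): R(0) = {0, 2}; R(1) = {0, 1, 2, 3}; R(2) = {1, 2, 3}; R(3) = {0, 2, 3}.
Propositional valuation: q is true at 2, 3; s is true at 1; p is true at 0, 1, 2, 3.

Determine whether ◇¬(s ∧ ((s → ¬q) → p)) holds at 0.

Yes

At 0: ◇¬(s ∧ ((s → ¬q) → p)) requires ¬(s ∧ ((s → ¬q) → p)) at some successor in {0, 2}.
  ¬(s ∧ ((s → ¬q) → p)) holds at 0, so ◇¬(s ∧ ((s → ¬q) → p)) is true at 0.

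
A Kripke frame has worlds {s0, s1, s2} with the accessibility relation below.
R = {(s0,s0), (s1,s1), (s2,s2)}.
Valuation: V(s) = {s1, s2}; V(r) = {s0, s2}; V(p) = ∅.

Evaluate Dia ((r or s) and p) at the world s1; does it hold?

No

At s1: Dia ((r or s) and p) requires (r or s) and p at some successor in {s1}.
  At s1: (r or s) and p is false.
So Dia ((r or s) and p) is false at s1.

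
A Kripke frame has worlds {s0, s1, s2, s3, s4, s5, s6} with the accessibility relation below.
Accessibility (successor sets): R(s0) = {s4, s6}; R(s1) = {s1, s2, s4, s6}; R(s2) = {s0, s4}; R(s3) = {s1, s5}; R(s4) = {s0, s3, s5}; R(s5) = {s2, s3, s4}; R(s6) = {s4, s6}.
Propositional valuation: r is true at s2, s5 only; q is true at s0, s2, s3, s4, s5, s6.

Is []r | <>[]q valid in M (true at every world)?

Yes

Let φ = []r | <>[]q. Evaluate φ at each world:
  s0 (successors {s4, s6}): φ is true.
  s1 (successors {s1, s2, s4, s6}): φ is true.
  s2 (successors {s0, s4}): φ is true.
  s3 (successors {s1, s5}): φ is true.
  s4 (successors {s0, s3, s5}): φ is true.
  s5 (successors {s2, s3, s4}): φ is true.
  s6 (successors {s4, s6}): φ is true.
For instance, at s3:
  At s3: []r is false, <>[]q is true, so []r | <>[]q is true.
    At s3: []r requires r at every successor {s1, s5}.
      r fails at s1, so []r is false at s3.
    At s3: <>[]q requires []q at some successor in {s1, s5}.
      []q holds at s5, so <>[]q is true at s3.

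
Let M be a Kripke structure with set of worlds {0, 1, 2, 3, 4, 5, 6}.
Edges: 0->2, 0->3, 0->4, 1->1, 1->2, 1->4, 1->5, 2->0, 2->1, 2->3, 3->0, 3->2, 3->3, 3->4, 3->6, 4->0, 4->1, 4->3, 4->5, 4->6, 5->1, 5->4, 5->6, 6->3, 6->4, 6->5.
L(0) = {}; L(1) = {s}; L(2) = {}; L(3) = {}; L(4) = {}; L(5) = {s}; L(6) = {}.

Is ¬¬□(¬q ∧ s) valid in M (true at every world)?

No

Let φ = ¬¬□(¬q ∧ s). Evaluate φ at each world:
  0 (successors {2, 3, 4}): φ is false.
  1 (successors {1, 2, 4, 5}): φ is false.
  2 (successors {0, 1, 3}): φ is false.
  3 (successors {0, 2, 3, 4, 6}): φ is false.
  4 (successors {0, 1, 3, 5, 6}): φ is false.
  5 (successors {1, 4, 6}): φ is false.
  6 (successors {3, 4, 5}): φ is false.
Detail at 0 (counterexample):
  At 0: ¬□(¬q ∧ s) is true, so ¬¬□(¬q ∧ s) is false.
    At 0: □(¬q ∧ s) is false, so ¬□(¬q ∧ s) is true.
      At 0: □(¬q ∧ s) requires ¬q ∧ s at every successor {2, 3, 4}.
        ¬q ∧ s fails at 2, so □(¬q ∧ s) is false at 0.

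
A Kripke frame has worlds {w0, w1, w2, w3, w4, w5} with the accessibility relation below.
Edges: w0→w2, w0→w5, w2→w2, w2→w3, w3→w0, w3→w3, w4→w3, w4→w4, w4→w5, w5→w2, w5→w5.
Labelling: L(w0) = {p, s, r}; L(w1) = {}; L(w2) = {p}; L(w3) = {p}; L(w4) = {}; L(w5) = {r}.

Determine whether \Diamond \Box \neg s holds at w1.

At w1: no accessible worlds, so \Diamond \Box \neg s is false.

No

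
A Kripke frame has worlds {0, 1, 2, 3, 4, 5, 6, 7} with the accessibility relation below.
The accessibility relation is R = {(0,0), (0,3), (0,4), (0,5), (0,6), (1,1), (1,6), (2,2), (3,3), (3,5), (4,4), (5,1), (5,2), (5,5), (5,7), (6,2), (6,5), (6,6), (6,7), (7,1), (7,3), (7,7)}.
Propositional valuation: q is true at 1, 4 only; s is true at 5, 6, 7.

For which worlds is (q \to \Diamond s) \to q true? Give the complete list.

Recall that \Diamond ψ holds at a world iff ψ holds at some accessible world.
Let φ = (q \to \Diamond s) \to q. Evaluate φ at each world:
  0 (successors {0, 3, 4, 5, 6}): φ is false.
  1 (successors {1, 6}): φ is true.
  2 (successors {2}): φ is false.
  3 (successors {3, 5}): φ is false.
  4 (successors {4}): φ is true.
  5 (successors {1, 2, 5, 7}): φ is false.
  6 (successors {2, 5, 6, 7}): φ is false.
  7 (successors {1, 3, 7}): φ is false.
For instance, at 7:
  At 7: q \to \Diamond s is true, q is false, so (q \to \Diamond s) \to q is false.
    At 7: q is false, \Diamond s is true, so q \to \Diamond s is true.
      At 7: \Diamond s requires s at some successor in {1, 3, 7}.
        s holds at 7, so \Diamond s is true at 7.
Satisfying worlds: {1, 4}

1, 4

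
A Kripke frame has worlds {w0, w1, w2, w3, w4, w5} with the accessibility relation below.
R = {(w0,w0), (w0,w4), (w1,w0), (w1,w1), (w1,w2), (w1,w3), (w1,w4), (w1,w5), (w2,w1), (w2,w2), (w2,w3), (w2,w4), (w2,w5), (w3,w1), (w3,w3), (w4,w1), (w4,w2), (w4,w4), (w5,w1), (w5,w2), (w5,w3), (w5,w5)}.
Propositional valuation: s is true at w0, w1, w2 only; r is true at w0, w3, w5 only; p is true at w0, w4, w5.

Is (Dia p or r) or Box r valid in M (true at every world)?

Recall that Box ψ holds at a world iff ψ holds at every accessible world, and Dia ψ holds iff ψ holds at some accessible world.
Let φ = (Dia p or r) or Box r. Evaluate φ at each world:
  w0 (successors {w0, w4}): φ is true.
  w1 (successors {w0, w1, w2, w3, w4, w5}): φ is true.
  w2 (successors {w1, w2, w3, w4, w5}): φ is true.
  w3 (successors {w1, w3}): φ is true.
  w4 (successors {w1, w2, w4}): φ is true.
  w5 (successors {w1, w2, w3, w5}): φ is true.
For instance, at w5:
  At w5: Dia p or r is true, Box r is false, so (Dia p or r) or Box r is true.
    At w5: Dia p is true, r is true, so Dia p or r is true.
      At w5: Dia p requires p at some successor in {w1, w2, w3, w5}.
        p holds at w5, so Dia p is true at w5.
    At w5: Box r requires r at every successor {w1, w2, w3, w5}.
      r fails at w1, so Box r is false at w5.

Yes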